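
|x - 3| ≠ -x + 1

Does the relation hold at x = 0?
x = 0: LHS = |0 - 3| = |-3| = 3, RHS = -0 + 1 = 1; 3 ≠ 1 — holds

The relation is satisfied at x = 0.

Answer: Yes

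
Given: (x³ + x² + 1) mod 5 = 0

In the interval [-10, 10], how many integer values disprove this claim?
Counterexamples in [-10, 10]: {-10, -9, -8, -7, -6, -5, -4, -3, -2, -1, 0, 1, 2, 3, 4, 5, 6, 7, 8, 9, 10}.

Counting them gives 21 values.

Answer: 21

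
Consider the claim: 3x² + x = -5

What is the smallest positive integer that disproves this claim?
Testing positive integers:
x = 1: LHS = 3·1² + 1 = 4; 4 = -5 — FAILS  ← smallest positive counterexample

Answer: x = 1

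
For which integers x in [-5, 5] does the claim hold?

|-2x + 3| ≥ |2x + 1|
Holds for: {-5, -4, -3, -2, -1, 0}
Fails for: {1, 2, 3, 4, 5}

Answer: {-5, -4, -3, -2, -1, 0}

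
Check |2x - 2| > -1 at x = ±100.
x = 100: LHS = |2·100 - 2| = |198| = 198; 198 > -1 — holds
x = -100: LHS = |2·(-100) - 2| = |-202| = 202; 202 > -1 — holds

Answer: Yes, holds for both x = 100 and x = -100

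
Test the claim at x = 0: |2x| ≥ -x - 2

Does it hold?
x = 0: LHS = |2·0| = |0| = 0, RHS = -0 - 2 = -2; 0 ≥ -2 — holds

The relation is satisfied at x = 0.

Answer: Yes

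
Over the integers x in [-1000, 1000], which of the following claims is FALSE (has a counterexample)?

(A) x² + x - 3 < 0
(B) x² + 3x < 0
(A) x = 2: LHS = 2² + 2 - 3 = 3; 3 < 0 — FAILS
(B) x = 0: LHS = 0² + 3·0 = 0; 0 < 0 — FAILS

Answer: Both A and B are false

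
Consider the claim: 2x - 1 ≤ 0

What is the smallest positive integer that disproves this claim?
Testing positive integers:
x = 1: LHS = 2·1 - 1 = 1; 1 ≤ 0 — FAILS  ← smallest positive counterexample

Answer: x = 1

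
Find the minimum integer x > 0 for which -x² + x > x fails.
Testing positive integers:
x = 1: LHS = -1² + 1 = 0; 0 > 1 — FAILS  ← smallest positive counterexample

Answer: x = 1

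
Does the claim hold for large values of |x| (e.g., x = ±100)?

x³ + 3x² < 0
x = 100: LHS = 100³ + 3·100² = 1030000; 1030000 < 0 — FAILS
x = -100: LHS = (-100)³ + 3·(-100)² = -970000; -970000 < 0 — holds

Answer: Partially: fails for x = 100, holds for x = -100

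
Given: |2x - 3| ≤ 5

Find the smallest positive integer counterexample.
Testing positive integers:
x = 1: LHS = |2·1 - 3| = |-1| = 1; 1 ≤ 5 — holds
x = 2: LHS = |2·2 - 3| = |1| = 1; 1 ≤ 5 — holds
x = 3: LHS = |2·3 - 3| = |3| = 3; 3 ≤ 5 — holds
x = 4: LHS = |2·4 - 3| = |5| = 5; 5 ≤ 5 — holds
x = 5: LHS = |2·5 - 3| = |7| = 7; 7 ≤ 5 — FAILS  ← smallest positive counterexample

Answer: x = 5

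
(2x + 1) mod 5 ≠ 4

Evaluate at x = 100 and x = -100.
x = 100: LHS = (2·100 + 1) mod 5 = 201 mod 5 = 1; 1 ≠ 4 — holds
x = -100: LHS = (2·(-100) + 1) mod 5 = (-199) mod 5 = 1; 1 ≠ 4 — holds

Answer: Yes, holds for both x = 100 and x = -100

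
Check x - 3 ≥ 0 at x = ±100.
x = 100: LHS = 100 - 3 = 97; 97 ≥ 0 — holds
x = -100: LHS = (-100) - 3 = -103; -103 ≥ 0 — FAILS

Answer: Partially: holds for x = 100, fails for x = -100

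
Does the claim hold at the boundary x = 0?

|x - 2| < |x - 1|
x = 0: LHS = |0 - 2| = |-2| = 2, RHS = |0 - 1| = |-1| = 1; 2 < 1 — FAILS

The relation fails at x = 0, so x = 0 is a counterexample.

Answer: No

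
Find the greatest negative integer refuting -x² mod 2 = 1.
Testing negative integers from -1 downward:
x = -1: LHS = (-(-1)²) mod 2 = (-1) mod 2 = 1; 1 = 1 — holds
x = -2: LHS = (-(-2)²) mod 2 = (-4) mod 2 = 0; 0 = 1 — FAILS  ← closest negative counterexample to 0

Answer: x = -2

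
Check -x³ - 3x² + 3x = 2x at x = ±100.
x = 100: LHS = -100³ - 3·100² + 3·100 = -1029700, RHS = 2·100 = 200; -1029700 = 200 — FAILS
x = -100: LHS = -(-100)³ - 3·(-100)² + 3·(-100) = 969700, RHS = 2·(-100) = -200; 969700 = -200 — FAILS

Answer: No, fails for both x = 100 and x = -100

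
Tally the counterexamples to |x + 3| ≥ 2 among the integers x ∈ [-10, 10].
Counterexamples in [-10, 10]: {-4, -3, -2}.

Counting them gives 3 values.

Answer: 3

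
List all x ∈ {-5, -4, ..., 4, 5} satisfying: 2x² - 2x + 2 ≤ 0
Over all integers in [-5, 5], LHS − RHS is smallest at x = 0, where it equals 2:
x = 0: LHS = 2·0² - 2·0 + 2 = 2; 2 ≤ 0 — FAILS
At the ends of the range:
x = -5: LHS = 2·(-5)² - 2·(-5) + 2 = 62; 62 ≤ 0 — FAILS
x = 5: LHS = 2·5² - 2·5 + 2 = 42; 42 ≤ 0 — FAILS
Hence LHS − RHS is never zero or negative, i.e. LHS > RHS throughout, so the claimed relation (≤) fails for every integer in [-5, 5].

Answer: None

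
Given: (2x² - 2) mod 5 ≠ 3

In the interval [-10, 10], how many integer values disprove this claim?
Counterexamples in [-10, 10]: {-10, -5, 0, 5, 10}.

Counting them gives 5 values.

Answer: 5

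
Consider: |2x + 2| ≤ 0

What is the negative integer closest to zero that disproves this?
Testing negative integers from -1 downward:
x = -1: LHS = |2·(-1) + 2| = |0| = 0; 0 ≤ 0 — holds
x = -2: LHS = |2·(-2) + 2| = |-2| = 2; 2 ≤ 0 — FAILS  ← closest negative counterexample to 0

Answer: x = -2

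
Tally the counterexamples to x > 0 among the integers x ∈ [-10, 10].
Counterexamples in [-10, 10]: {-10, -9, -8, -7, -6, -5, -4, -3, -2, -1, 0}.

Counting them gives 11 values.

Answer: 11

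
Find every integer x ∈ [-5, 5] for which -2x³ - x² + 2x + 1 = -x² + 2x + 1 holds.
Holds for: {0}
Fails for: {-5, -4, -3, -2, -1, 1, 2, 3, 4, 5}

Answer: {0}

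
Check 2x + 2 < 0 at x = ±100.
x = 100: LHS = 2·100 + 2 = 202; 202 < 0 — FAILS
x = -100: LHS = 2·(-100) + 2 = -198; -198 < 0 — holds

Answer: Partially: fails for x = 100, holds for x = -100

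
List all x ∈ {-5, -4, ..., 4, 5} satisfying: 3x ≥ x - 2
Holds for: {-1, 0, 1, 2, 3, 4, 5}
Fails for: {-5, -4, -3, -2}

Answer: {-1, 0, 1, 2, 3, 4, 5}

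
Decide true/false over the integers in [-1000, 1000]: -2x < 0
The claim fails at x = 0:
x = 0: LHS = -2·0 = 0; 0 < 0 — FAILS

Because a single integer refutes it, the statement is false.

Answer: False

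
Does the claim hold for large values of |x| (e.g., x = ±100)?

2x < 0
x = 100: LHS = 2·100 = 200; 200 < 0 — FAILS
x = -100: LHS = 2·(-100) = -200; -200 < 0 — holds

Answer: Partially: fails for x = 100, holds for x = -100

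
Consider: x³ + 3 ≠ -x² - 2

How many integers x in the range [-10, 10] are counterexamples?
Track d = LHS − RHS over the integers in [-10, 10]. Equality would need d = 0, but d changes sign only between consecutive integers, jumping over 0:
x = -3: LHS = (-3)³ + 3 = -24, RHS = -(-3)² - 2 = -11; -24 ≠ -11 — holds  (d = -13)
x = -2: LHS = (-2)³ + 3 = -5, RHS = -(-2)² - 2 = -6; -5 ≠ -6 — holds  (d = 1)
Away from these crossings d keeps a constant sign, and checking every integer in [-10, 10] confirms d ≠ 0 throughout. Hence the two sides are never equal, so the relation holds for every integer in [-10, 10].

No counterexample appears in that range.

Answer: 0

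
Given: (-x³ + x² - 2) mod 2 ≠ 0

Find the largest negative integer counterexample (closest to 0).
Testing negative integers from -1 downward:
x = -1: LHS = (-(-1)³ + (-1)² - 2) mod 2 = 0 mod 2 = 0; 0 ≠ 0 — FAILS  ← closest negative counterexample to 0

Answer: x = -1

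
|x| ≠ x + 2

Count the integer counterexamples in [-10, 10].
Counterexamples in [-10, 10]: {-1}.

Counting them gives 1 values.

Answer: 1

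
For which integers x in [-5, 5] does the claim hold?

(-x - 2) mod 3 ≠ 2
Holds for: {-5, -3, -2, 0, 1, 3, 4}
Fails for: {-4, -1, 2, 5}

Answer: {-5, -3, -2, 0, 1, 3, 4}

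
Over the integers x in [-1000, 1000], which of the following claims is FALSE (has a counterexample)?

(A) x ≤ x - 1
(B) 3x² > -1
(A) x = 0: RHS = 0 - 1 = -1; 0 ≤ -1 — FAILS

(B) Over all integers in [-1000, 1000], LHS − RHS is smallest at x = 0, where it equals 1:
x = 0: LHS = 3·0² = 0; 0 > -1 — holds
At the ends of the range:
x = -1000: LHS = 3·(-1000)² = 3000000; 3000000 > -1 — holds
x = 1000: LHS = 3·1000² = 3000000; 3000000 > -1 — holds
Hence LHS − RHS is never zero or negative, i.e. LHS > RHS throughout, so the relation holds for every integer in [-1000, 1000].

Only (A) has a counterexample.

Answer: A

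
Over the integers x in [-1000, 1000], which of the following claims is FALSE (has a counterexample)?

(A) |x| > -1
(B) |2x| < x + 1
(A) An absolute value is never negative, so the left side is ≥ 0 for every x, while the right side is -1. Tightest case in [-1000, 1000] is x = 0:
x = 0: LHS = |0| = 0; 0 > -1 — holds
Hence LHS − RHS is never zero or negative, i.e. LHS > RHS throughout, so the relation holds for every integer in [-1000, 1000].

(B) x = 1: LHS = |2·1| = |2| = 2, RHS = 1 + 1 = 2; 2 < 2 — FAILS

Only (B) has a counterexample.

Answer: B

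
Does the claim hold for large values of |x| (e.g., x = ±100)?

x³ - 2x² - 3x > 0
x = 100: LHS = 100³ - 2·100² - 3·100 = 979700; 979700 > 0 — holds
x = -100: LHS = (-100)³ - 2·(-100)² - 3·(-100) = -1019700; -1019700 > 0 — FAILS

Answer: Partially: holds for x = 100, fails for x = -100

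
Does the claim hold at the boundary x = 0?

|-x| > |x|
x = 0: LHS = |-0| = |0| = 0, RHS = |0| = 0; 0 > 0 — FAILS

The relation fails at x = 0, so x = 0 is a counterexample.

Answer: No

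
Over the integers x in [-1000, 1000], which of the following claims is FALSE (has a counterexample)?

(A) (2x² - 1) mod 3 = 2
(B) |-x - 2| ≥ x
(A) x = 1: LHS = (2·1² - 1) mod 3 = 1 mod 3 = 1; 1 = 2 — FAILS

(B) Over all integers in [-1000, 1000], LHS − RHS is smallest at x = 0, where it equals 2:
x = 0: LHS = |-0 - 2| = |-2| = 2; 2 ≥ 0 — holds
At the ends of the range:
x = -1000: LHS = |-(-1000) - 2| = |998| = 998; 998 ≥ -1000 — holds
x = 1000: LHS = |-1000 - 2| = |-1002| = 1002; 1002 ≥ 1000 — holds
Hence LHS − RHS is never negative, i.e. LHS ≥ RHS throughout, so the relation holds for every integer in [-1000, 1000].

Only (A) has a counterexample.

Answer: A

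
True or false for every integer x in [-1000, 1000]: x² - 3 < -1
The claim fails at x = 2:
x = 2: LHS = 2² - 3 = 1; 1 < -1 — FAILS

Because a single integer refutes it, the statement is false.

Answer: False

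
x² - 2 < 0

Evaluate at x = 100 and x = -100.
x = 100: LHS = 100² - 2 = 9998; 9998 < 0 — FAILS
x = -100: LHS = (-100)² - 2 = 9998; 9998 < 0 — FAILS

Answer: No, fails for both x = 100 and x = -100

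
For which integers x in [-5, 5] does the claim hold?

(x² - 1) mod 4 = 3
Holds for: {-4, -2, 0, 2, 4}
Fails for: {-5, -3, -1, 1, 3, 5}

Answer: {-4, -2, 0, 2, 4}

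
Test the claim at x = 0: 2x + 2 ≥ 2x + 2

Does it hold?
x = 0: LHS = 2·0 + 2 = 2, RHS = 2·0 + 2 = 2; 2 ≥ 2 — holds

The relation is satisfied at x = 0.

Answer: Yes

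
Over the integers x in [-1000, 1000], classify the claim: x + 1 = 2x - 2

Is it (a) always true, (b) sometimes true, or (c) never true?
Holds at x = 3: LHS = 3 + 1 = 4, RHS = 2·3 - 2 = 4; 4 = 4 — holds
Fails at x = 0: LHS = 0 + 1 = 1, RHS = 2·0 - 2 = -2; 1 = -2 — FAILS
It is satisfied by some integers in the range but not all.

Answer: Sometimes true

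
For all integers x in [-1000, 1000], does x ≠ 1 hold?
The claim fails at x = 1:
x = 1: 1 ≠ 1 — FAILS

Because a single integer refutes it, the statement is false.

Answer: False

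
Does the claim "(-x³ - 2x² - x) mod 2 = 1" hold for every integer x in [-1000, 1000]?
The claim fails at x = 0:
x = 0: LHS = (-0³ - 2·0² - 0) mod 2 = 0 mod 2 = 0; 0 = 1 — FAILS

Because a single integer refutes it, the statement is false.

Answer: False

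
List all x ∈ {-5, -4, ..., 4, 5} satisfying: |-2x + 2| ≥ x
Holds for: {-5, -4, -3, -2, -1, 0, 2, 3, 4, 5}
Fails for: {1}

Answer: {-5, -4, -3, -2, -1, 0, 2, 3, 4, 5}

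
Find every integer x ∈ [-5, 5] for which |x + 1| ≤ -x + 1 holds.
Holds for: {-5, -4, -3, -2, -1, 0}
Fails for: {1, 2, 3, 4, 5}

Answer: {-5, -4, -3, -2, -1, 0}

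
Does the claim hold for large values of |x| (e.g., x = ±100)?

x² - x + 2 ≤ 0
x = 100: LHS = 100² - 100 + 2 = 9902; 9902 ≤ 0 — FAILS
x = -100: LHS = (-100)² - (-100) + 2 = 10102; 10102 ≤ 0 — FAILS

Answer: No, fails for both x = 100 and x = -100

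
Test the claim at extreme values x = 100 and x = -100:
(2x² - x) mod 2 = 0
x = 100: LHS = (2·100² - 100) mod 2 = 19900 mod 2 = 0; 0 = 0 — holds
x = -100: LHS = (2·(-100)² - (-100)) mod 2 = 20100 mod 2 = 0; 0 = 0 — holds

Answer: Yes, holds for both x = 100 and x = -100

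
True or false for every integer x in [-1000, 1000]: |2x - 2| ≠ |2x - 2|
The claim fails at x = 0:
x = 0: LHS = |2·0 - 2| = |-2| = 2, RHS = |2·0 - 2| = |-2| = 2; 2 ≠ 2 — FAILS

Because a single integer refutes it, the statement is false.

Answer: False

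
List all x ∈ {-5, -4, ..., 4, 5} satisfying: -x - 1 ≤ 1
Holds for: {-2, -1, 0, 1, 2, 3, 4, 5}
Fails for: {-5, -4, -3}

Answer: {-2, -1, 0, 1, 2, 3, 4, 5}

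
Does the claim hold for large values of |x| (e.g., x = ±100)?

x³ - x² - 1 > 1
x = 100: LHS = 100³ - 100² - 1 = 989999; 989999 > 1 — holds
x = -100: LHS = (-100)³ - (-100)² - 1 = -1010001; -1010001 > 1 — FAILS

Answer: Partially: holds for x = 100, fails for x = -100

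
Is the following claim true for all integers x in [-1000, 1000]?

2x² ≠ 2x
The claim fails at x = 0:
x = 0: LHS = 2·0² = 0, RHS = 2·0 = 0; 0 ≠ 0 — FAILS

Because a single integer refutes it, the statement is false.

Answer: False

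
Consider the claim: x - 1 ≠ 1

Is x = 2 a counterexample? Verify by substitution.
Substitute x = 2 into the relation:
x = 2: LHS = 2 - 1 = 1; 1 ≠ 1 — FAILS

Since the claim fails at x = 2, this value is a counterexample.

Answer: Yes, x = 2 is a counterexample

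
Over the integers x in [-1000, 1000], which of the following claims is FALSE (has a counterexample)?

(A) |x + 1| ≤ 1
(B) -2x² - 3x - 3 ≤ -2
(A) x = 1: LHS = |1 + 1| = |2| = 2; 2 ≤ 1 — FAILS

(B) Over all integers in [-1000, 1000], LHS − RHS is largest at x = -1, where it equals 0:
x = -1: LHS = -2·(-1)² - 3·(-1) - 3 = -2; -2 ≤ -2 — holds
At the ends of the range:
x = -1000: LHS = -2·(-1000)² - 3·(-1000) - 3 = -1997003; -1997003 ≤ -2 — holds
x = 1000: LHS = -2·1000² - 3·1000 - 3 = -2003003; -2003003 ≤ -2 — holds
Hence LHS − RHS is never positive, i.e. LHS ≤ RHS throughout, so the relation holds for every integer in [-1000, 1000].

Only (A) has a counterexample.

Answer: A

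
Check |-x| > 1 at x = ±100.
x = 100: LHS = |-100| = 100; 100 > 1 — holds
x = -100: LHS = |-(-100)| = |100| = 100; 100 > 1 — holds

Answer: Yes, holds for both x = 100 and x = -100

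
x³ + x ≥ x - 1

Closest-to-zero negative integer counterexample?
Testing negative integers from -1 downward:
x = -1: LHS = (-1)³ + (-1) = -2, RHS = (-1) - 1 = -2; -2 ≥ -2 — holds
x = -2: LHS = (-2)³ + (-2) = -10, RHS = (-2) - 1 = -3; -10 ≥ -3 — FAILS  ← closest negative counterexample to 0

Answer: x = -2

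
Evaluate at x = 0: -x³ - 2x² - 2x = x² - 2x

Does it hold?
x = 0: LHS = -0³ - 2·0² - 2·0 = 0, RHS = 0² - 2·0 = 0; 0 = 0 — holds

The relation is satisfied at x = 0.

Answer: Yes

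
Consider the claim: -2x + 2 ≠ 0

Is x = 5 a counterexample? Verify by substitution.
Substitute x = 5 into the relation:
x = 5: LHS = -2·5 + 2 = -8; -8 ≠ 0 — holds

The claim holds here, so x = 5 is not a counterexample. (A counterexample exists elsewhere, e.g. x = 1.)

Answer: No, x = 5 is not a counterexample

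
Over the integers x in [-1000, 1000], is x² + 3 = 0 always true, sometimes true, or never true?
Over all integers in [-1000, 1000], LHS − RHS is always positive; it is smallest at x = 0, where it equals 3:
x = 0: LHS = 0² + 3 = 3; 3 = 0 — FAILS
At the ends of the range:
x = -1000: LHS = (-1000)² + 3 = 1000003; 1000003 = 0 — FAILS
x = 1000: LHS = 1000² + 3 = 1000003; 1000003 = 0 — FAILS
Hence LHS − RHS is never 0, i.e. the two sides are never equal, so the claimed relation (=) fails for every integer in [-1000, 1000].

No integer in the range satisfies it.

Answer: Never true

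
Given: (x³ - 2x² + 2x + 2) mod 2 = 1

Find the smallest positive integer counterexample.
Testing positive integers:
x = 1: LHS = (1³ - 2·1² + 2·1 + 2) mod 2 = 3 mod 2 = 1; 1 = 1 — holds
x = 2: LHS = (2³ - 2·2² + 2·2 + 2) mod 2 = 6 mod 2 = 0; 0 = 1 — FAILS  ← smallest positive counterexample

Answer: x = 2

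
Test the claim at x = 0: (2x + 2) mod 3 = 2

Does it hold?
x = 0: LHS = (2·0 + 2) mod 3 = 2 mod 3 = 2; 2 = 2 — holds

The relation is satisfied at x = 0.

Answer: Yes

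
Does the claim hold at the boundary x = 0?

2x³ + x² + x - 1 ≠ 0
x = 0: LHS = 2·0³ + 0² + 0 - 1 = -1; -1 ≠ 0 — holds

The relation is satisfied at x = 0.

Answer: Yes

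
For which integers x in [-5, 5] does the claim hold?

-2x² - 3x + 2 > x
Holds for: {-2, -1, 0}
Fails for: {-5, -4, -3, 1, 2, 3, 4, 5}

Answer: {-2, -1, 0}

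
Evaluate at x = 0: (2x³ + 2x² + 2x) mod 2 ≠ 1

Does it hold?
x = 0: LHS = (2·0³ + 2·0² + 2·0) mod 2 = 0 mod 2 = 0; 0 ≠ 1 — holds

The relation is satisfied at x = 0.

Answer: Yes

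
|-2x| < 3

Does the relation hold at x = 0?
x = 0: LHS = |-2·0| = |0| = 0; 0 < 3 — holds

The relation is satisfied at x = 0.

Answer: Yes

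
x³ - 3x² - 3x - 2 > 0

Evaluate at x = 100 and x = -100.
x = 100: LHS = 100³ - 3·100² - 3·100 - 2 = 969698; 969698 > 0 — holds
x = -100: LHS = (-100)³ - 3·(-100)² - 3·(-100) - 2 = -1029702; -1029702 > 0 — FAILS

Answer: Partially: holds for x = 100, fails for x = -100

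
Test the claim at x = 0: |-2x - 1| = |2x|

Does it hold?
x = 0: LHS = |-2·0 - 1| = |-1| = 1, RHS = |2·0| = |0| = 0; 1 = 0 — FAILS

The relation fails at x = 0, so x = 0 is a counterexample.

Answer: No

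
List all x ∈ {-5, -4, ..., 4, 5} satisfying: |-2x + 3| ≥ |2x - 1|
Holds for: {-5, -4, -3, -2, -1, 0, 1}
Fails for: {2, 3, 4, 5}

Answer: {-5, -4, -3, -2, -1, 0, 1}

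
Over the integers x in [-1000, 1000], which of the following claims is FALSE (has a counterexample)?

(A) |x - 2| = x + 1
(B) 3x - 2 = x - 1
(A) x = 0: LHS = |0 - 2| = |-2| = 2, RHS = 0 + 1 = 1; 2 = 1 — FAILS
(B) x = 0: LHS = 3·0 - 2 = -2, RHS = 0 - 1 = -1; -2 = -1 — FAILS

Answer: Both A and B are false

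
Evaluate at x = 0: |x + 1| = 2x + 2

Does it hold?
x = 0: LHS = |0 + 1| = |1| = 1, RHS = 2·0 + 2 = 2; 1 = 2 — FAILS

The relation fails at x = 0, so x = 0 is a counterexample.

Answer: No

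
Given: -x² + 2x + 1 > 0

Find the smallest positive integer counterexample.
Testing positive integers:
x = 1: LHS = -1² + 2·1 + 1 = 2; 2 > 0 — holds
x = 2: LHS = -2² + 2·2 + 1 = 1; 1 > 0 — holds
x = 3: LHS = -3² + 2·3 + 1 = -2; -2 > 0 — FAILS  ← smallest positive counterexample

Answer: x = 3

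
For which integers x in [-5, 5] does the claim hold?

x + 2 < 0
Holds for: {-5, -4, -3}
Fails for: {-2, -1, 0, 1, 2, 3, 4, 5}

Answer: {-5, -4, -3}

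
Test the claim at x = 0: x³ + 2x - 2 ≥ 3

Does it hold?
x = 0: LHS = 0³ + 2·0 - 2 = -2; -2 ≥ 3 — FAILS

The relation fails at x = 0, so x = 0 is a counterexample.

Answer: No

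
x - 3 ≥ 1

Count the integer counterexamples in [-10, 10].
Counterexamples in [-10, 10]: {-10, -9, -8, -7, -6, -5, -4, -3, -2, -1, 0, 1, 2, 3}.

Counting them gives 14 values.

Answer: 14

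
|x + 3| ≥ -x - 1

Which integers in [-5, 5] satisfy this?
Holds for: {-2, -1, 0, 1, 2, 3, 4, 5}
Fails for: {-5, -4, -3}

Answer: {-2, -1, 0, 1, 2, 3, 4, 5}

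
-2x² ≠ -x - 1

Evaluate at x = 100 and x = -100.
x = 100: LHS = -2·100² = -20000, RHS = -100 - 1 = -101; -20000 ≠ -101 — holds
x = -100: LHS = -2·(-100)² = -20000, RHS = -(-100) - 1 = 99; -20000 ≠ 99 — holds

Answer: Yes, holds for both x = 100 and x = -100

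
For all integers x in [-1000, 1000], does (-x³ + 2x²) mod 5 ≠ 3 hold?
The claim fails at x = -1:
x = -1: LHS = (-(-1)³ + 2·(-1)²) mod 5 = 3 mod 5 = 3; 3 ≠ 3 — FAILS

Because a single integer refutes it, the statement is false.

Answer: False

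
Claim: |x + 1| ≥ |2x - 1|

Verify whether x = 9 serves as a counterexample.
Substitute x = 9 into the relation:
x = 9: LHS = |9 + 1| = |10| = 10, RHS = |2·9 - 1| = |17| = 17; 10 ≥ 17 — FAILS

Since the claim fails at x = 9, this value is a counterexample.

Answer: Yes, x = 9 is a counterexample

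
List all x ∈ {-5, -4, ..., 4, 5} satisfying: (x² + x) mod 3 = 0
Holds for: {-4, -3, -1, 0, 2, 3, 5}
Fails for: {-5, -2, 1, 4}

Answer: {-4, -3, -1, 0, 2, 3, 5}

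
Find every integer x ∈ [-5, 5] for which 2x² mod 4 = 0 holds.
Holds for: {-4, -2, 0, 2, 4}
Fails for: {-5, -3, -1, 1, 3, 5}

Answer: {-4, -2, 0, 2, 4}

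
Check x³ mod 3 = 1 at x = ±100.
x = 100: LHS = (100³) mod 3 = 1000000 mod 3 = 1; 1 = 1 — holds
x = -100: LHS = ((-100)³) mod 3 = (-1000000) mod 3 = 2; 2 = 1 — FAILS

Answer: Partially: holds for x = 100, fails for x = -100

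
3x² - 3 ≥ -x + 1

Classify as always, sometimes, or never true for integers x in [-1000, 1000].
Holds at x = 1: LHS = 3·1² - 3 = 0, RHS = -1 + 1 = 0; 0 ≥ 0 — holds
Fails at x = 0: LHS = 3·0² - 3 = -3, RHS = -0 + 1 = 1; -3 ≥ 1 — FAILS
It is satisfied by some integers in the range but not all.

Answer: Sometimes true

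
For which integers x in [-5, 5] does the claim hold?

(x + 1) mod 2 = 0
Holds for: {-5, -3, -1, 1, 3, 5}
Fails for: {-4, -2, 0, 2, 4}

Answer: {-5, -3, -1, 1, 3, 5}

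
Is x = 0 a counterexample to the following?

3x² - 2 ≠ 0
Substitute x = 0 into the relation:
x = 0: LHS = 3·0² - 2 = -2; -2 ≠ 0 — holds

The relation holds at x = 0, so it is not a counterexample.

Answer: No, x = 0 is not a counterexample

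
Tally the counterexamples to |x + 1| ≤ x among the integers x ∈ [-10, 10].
Counterexamples in [-10, 10]: {-10, -9, -8, -7, -6, -5, -4, -3, -2, -1, 0, 1, 2, 3, 4, 5, 6, 7, 8, 9, 10}.

Counting them gives 21 values.

Answer: 21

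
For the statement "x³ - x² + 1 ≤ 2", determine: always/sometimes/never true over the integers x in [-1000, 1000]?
Holds at x = 0: LHS = 0³ - 0² + 1 = 1; 1 ≤ 2 — holds
Fails at x = 2: LHS = 2³ - 2² + 1 = 5; 5 ≤ 2 — FAILS
It is satisfied by some integers in the range but not all.

Answer: Sometimes true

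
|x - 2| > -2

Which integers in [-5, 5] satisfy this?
An absolute value is never negative, so the left side is ≥ 0 for every x, while the right side is -2. Tightest case in [-5, 5] is x = 2:
x = 2: LHS = |2 - 2| = |0| = 0; 0 > -2 — holds
Hence LHS − RHS is never zero or negative, i.e. LHS > RHS throughout, so the relation holds for every integer in [-5, 5].

Answer: All integers in [-5, 5]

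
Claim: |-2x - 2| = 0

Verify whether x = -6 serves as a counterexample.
Substitute x = -6 into the relation:
x = -6: LHS = |-2·(-6) - 2| = |10| = 10; 10 = 0 — FAILS

Since the claim fails at x = -6, this value is a counterexample.

Answer: Yes, x = -6 is a counterexample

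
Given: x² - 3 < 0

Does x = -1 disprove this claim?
Substitute x = -1 into the relation:
x = -1: LHS = (-1)² - 3 = -2; -2 < 0 — holds

The claim holds here, so x = -1 is not a counterexample. (A counterexample exists elsewhere, e.g. x = 2.)

Answer: No, x = -1 is not a counterexample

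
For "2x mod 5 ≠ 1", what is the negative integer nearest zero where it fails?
Testing negative integers from -1 downward:
x = -1: LHS = (2·(-1)) mod 5 = (-2) mod 5 = 3; 3 ≠ 1 — holds
x = -2: LHS = (2·(-2)) mod 5 = (-4) mod 5 = 1; 1 ≠ 1 — FAILS  ← closest negative counterexample to 0

Answer: x = -2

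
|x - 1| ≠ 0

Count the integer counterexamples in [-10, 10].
Counterexamples in [-10, 10]: {1}.

Counting them gives 1 values.

Answer: 1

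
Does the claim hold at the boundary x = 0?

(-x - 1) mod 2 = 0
x = 0: LHS = (-0 - 1) mod 2 = (-1) mod 2 = 1; 1 = 0 — FAILS

The relation fails at x = 0, so x = 0 is a counterexample.

Answer: No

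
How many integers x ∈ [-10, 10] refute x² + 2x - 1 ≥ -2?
Over all integers in [-10, 10], LHS − RHS is smallest at x = -1, where it equals 0:
x = -1: LHS = (-1)² + 2·(-1) - 1 = -2; -2 ≥ -2 — holds
At the ends of the range:
x = -10: LHS = (-10)² + 2·(-10) - 1 = 79; 79 ≥ -2 — holds
x = 10: LHS = 10² + 2·10 - 1 = 119; 119 ≥ -2 — holds
Hence LHS − RHS is never negative, i.e. LHS ≥ RHS throughout, so the relation holds for every integer in [-10, 10].

No counterexample appears in that range.

Answer: 0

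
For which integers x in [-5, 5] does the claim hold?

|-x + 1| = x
Track d = LHS − RHS over the integers in [-5, 5]. Equality would need d = 0, but d changes sign only between consecutive integers, jumping over 0:
x = 0: LHS = |-0 + 1| = |1| = 1; 1 = 0 — FAILS  (d = 1)
x = 1: LHS = |-1 + 1| = |0| = 0; 0 = 1 — FAILS  (d = -1)
Away from these crossings d keeps a constant sign, and checking every integer in [-5, 5] confirms d ≠ 0 throughout. Hence the two sides are never equal, so the claimed relation (=) fails for every integer in [-5, 5].

Answer: None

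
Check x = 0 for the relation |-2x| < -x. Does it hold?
x = 0: LHS = |-2·0| = |0| = 0, RHS = -0 = 0; 0 < 0 — FAILS

The relation fails at x = 0, so x = 0 is a counterexample.

Answer: No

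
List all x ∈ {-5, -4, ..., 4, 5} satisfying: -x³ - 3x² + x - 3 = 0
Track d = LHS − RHS over the integers in [-5, 5]. Equality would need d = 0, but d changes sign only between consecutive integers, jumping over 0:
x = -4: LHS = -(-4)³ - 3·(-4)² + (-4) - 3 = 9; 9 = 0 — FAILS  (d = 9)
x = -3: LHS = -(-3)³ - 3·(-3)² + (-3) - 3 = -6; -6 = 0 — FAILS  (d = -6)
Away from these crossings d keeps a constant sign, and checking every integer in [-5, 5] confirms d ≠ 0 throughout. Hence the two sides are never equal, so the claimed relation (=) fails for every integer in [-5, 5].

Answer: None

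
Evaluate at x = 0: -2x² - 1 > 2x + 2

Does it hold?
x = 0: LHS = -2·0² - 1 = -1, RHS = 2·0 + 2 = 2; -1 > 2 — FAILS

The relation fails at x = 0, so x = 0 is a counterexample.

Answer: No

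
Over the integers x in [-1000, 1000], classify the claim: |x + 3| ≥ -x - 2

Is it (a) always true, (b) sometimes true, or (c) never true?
Holds at x = 0: LHS = |0 + 3| = |3| = 3, RHS = -0 - 2 = -2; 3 ≥ -2 — holds
Fails at x = -3: LHS = |(-3) + 3| = |0| = 0, RHS = -(-3) - 2 = 1; 0 ≥ 1 — FAILS
It is satisfied by some integers in the range but not all.

Answer: Sometimes true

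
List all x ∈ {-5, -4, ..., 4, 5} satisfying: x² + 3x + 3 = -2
Over all integers in [-5, 5], LHS − RHS is always positive; it is smallest at x = -1, where it equals 3:
x = -1: LHS = (-1)² + 3·(-1) + 3 = 1; 1 = -2 — FAILS
At the ends of the range:
x = -5: LHS = (-5)² + 3·(-5) + 3 = 13; 13 = -2 — FAILS
x = 5: LHS = 5² + 3·5 + 3 = 43; 43 = -2 — FAILS
Hence LHS − RHS is never 0, i.e. the two sides are never equal, so the claimed relation (=) fails for every integer in [-5, 5].

Answer: None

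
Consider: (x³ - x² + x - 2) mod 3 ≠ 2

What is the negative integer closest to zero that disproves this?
Testing negative integers from -1 downward:
x = -1: LHS = ((-1)³ - (-1)² + (-1) - 2) mod 3 = (-5) mod 3 = 1; 1 ≠ 2 — holds
x = -2: LHS = ((-2)³ - (-2)² + (-2) - 2) mod 3 = (-16) mod 3 = 2; 2 ≠ 2 — FAILS  ← closest negative counterexample to 0

Answer: x = -2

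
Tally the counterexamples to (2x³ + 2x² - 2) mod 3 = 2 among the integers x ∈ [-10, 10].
Counterexamples in [-10, 10]: {-10, -9, -7, -6, -4, -3, -1, 0, 2, 3, 5, 6, 8, 9}.

Counting them gives 14 values.

Answer: 14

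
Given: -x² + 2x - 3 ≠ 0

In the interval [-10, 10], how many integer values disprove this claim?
Over all integers in [-10, 10], LHS − RHS is always negative; it is closest to 0 at x = 1, where it equals -2:
x = 1: LHS = -1² + 2·1 - 3 = -2; -2 ≠ 0 — holds
At the ends of the range:
x = -10: LHS = -(-10)² + 2·(-10) - 3 = -123; -123 ≠ 0 — holds
x = 10: LHS = -10² + 2·10 - 3 = -83; -83 ≠ 0 — holds
Hence LHS − RHS is never 0, i.e. the two sides are never equal, so the relation holds for every integer in [-10, 10].

No counterexample appears in that range.

Answer: 0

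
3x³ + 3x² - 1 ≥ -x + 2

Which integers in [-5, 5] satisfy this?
Holds for: {1, 2, 3, 4, 5}
Fails for: {-5, -4, -3, -2, -1, 0}

Answer: {1, 2, 3, 4, 5}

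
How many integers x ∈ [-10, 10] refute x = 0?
Counterexamples in [-10, 10]: {-10, -9, -8, -7, -6, -5, -4, -3, -2, -1, 1, 2, 3, 4, 5, 6, 7, 8, 9, 10}.

Counting them gives 20 values.

Answer: 20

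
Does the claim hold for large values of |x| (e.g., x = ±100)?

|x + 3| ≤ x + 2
x = 100: LHS = |100 + 3| = |103| = 103, RHS = 100 + 2 = 102; 103 ≤ 102 — FAILS
x = -100: LHS = |(-100) + 3| = |-97| = 97, RHS = (-100) + 2 = -98; 97 ≤ -98 — FAILS

Answer: No, fails for both x = 100 and x = -100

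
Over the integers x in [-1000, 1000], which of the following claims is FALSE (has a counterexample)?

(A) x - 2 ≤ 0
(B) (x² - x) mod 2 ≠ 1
(A) x = 3: LHS = 3 - 2 = 1; 1 ≤ 0 — FAILS

(B) For a polynomial with integer coefficients, its value mod 2 depends only on x mod 2, so it suffices to check one representative of each residue class, x = 0, 1:
x = 0: LHS = (0² - 0) mod 2 = 0 mod 2 = 0; 0 ≠ 1 — holds
x = 1: LHS = (1² - 1) mod 2 = 0 mod 2 = 0; 0 ≠ 1 — holds
The relation holds in every residue class, so the relation holds for every integer in [-1000, 1000].

Only (A) has a counterexample.

Answer: A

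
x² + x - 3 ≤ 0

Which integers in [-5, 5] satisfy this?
Holds for: {-2, -1, 0, 1}
Fails for: {-5, -4, -3, 2, 3, 4, 5}

Answer: {-2, -1, 0, 1}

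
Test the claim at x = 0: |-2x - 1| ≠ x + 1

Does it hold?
x = 0: LHS = |-2·0 - 1| = |-1| = 1, RHS = 0 + 1 = 1; 1 ≠ 1 — FAILS

The relation fails at x = 0, so x = 0 is a counterexample.

Answer: No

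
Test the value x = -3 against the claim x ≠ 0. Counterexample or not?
Substitute x = -3 into the relation:
x = -3: -3 ≠ 0 — holds

The claim holds here, so x = -3 is not a counterexample. (A counterexample exists elsewhere, e.g. x = 0.)

Answer: No, x = -3 is not a counterexample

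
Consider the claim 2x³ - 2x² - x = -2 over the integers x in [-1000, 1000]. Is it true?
The claim fails at x = 0:
x = 0: LHS = 2·0³ - 2·0² - 0 = 0; 0 = -2 — FAILS

Because a single integer refutes it, the statement is false.

Answer: False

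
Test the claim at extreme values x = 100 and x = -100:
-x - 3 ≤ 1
x = 100: LHS = -100 - 3 = -103; -103 ≤ 1 — holds
x = -100: LHS = -(-100) - 3 = 97; 97 ≤ 1 — FAILS

Answer: Partially: holds for x = 100, fails for x = -100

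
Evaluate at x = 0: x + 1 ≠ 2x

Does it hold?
x = 0: LHS = 0 + 1 = 1, RHS = 2·0 = 0; 1 ≠ 0 — holds

The relation is satisfied at x = 0.

Answer: Yes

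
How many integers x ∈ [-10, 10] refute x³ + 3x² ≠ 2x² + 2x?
Counterexamples in [-10, 10]: {-2, 0, 1}.

Counting them gives 3 values.

Answer: 3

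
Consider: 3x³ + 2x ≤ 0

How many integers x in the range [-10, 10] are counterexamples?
Counterexamples in [-10, 10]: {1, 2, 3, 4, 5, 6, 7, 8, 9, 10}.

Counting them gives 10 values.

Answer: 10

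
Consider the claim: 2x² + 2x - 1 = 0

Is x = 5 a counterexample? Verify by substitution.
Substitute x = 5 into the relation:
x = 5: LHS = 2·5² + 2·5 - 1 = 59; 59 = 0 — FAILS

Since the claim fails at x = 5, this value is a counterexample.

Answer: Yes, x = 5 is a counterexample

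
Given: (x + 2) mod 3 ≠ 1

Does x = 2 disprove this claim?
Substitute x = 2 into the relation:
x = 2: LHS = (2 + 2) mod 3 = 4 mod 3 = 1; 1 ≠ 1 — FAILS

Since the claim fails at x = 2, this value is a counterexample.

Answer: Yes, x = 2 is a counterexample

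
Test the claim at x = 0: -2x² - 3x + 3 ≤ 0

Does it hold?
x = 0: LHS = -2·0² - 3·0 + 3 = 3; 3 ≤ 0 — FAILS

The relation fails at x = 0, so x = 0 is a counterexample.

Answer: No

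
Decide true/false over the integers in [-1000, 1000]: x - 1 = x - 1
LHS − RHS = 0 at every integer in [-1000, 1000]; the two sides always agree. For instance:
x = -1000: LHS = (-1000) - 1 = -1001, RHS = (-1000) - 1 = -1001; -1001 = -1001 — holds
x = 0: LHS = 0 - 1 = -1, RHS = 0 - 1 = -1; -1 = -1 — holds
x = 1000: LHS = 1000 - 1 = 999, RHS = 1000 - 1 = 999; 999 = 999 — holds
The sides are never unequal, so the relation holds for every integer in [-1000, 1000].

No counterexample exists.

Answer: True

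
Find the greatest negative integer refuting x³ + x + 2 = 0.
Testing negative integers from -1 downward:
x = -1: LHS = (-1)³ + (-1) + 2 = 0; 0 = 0 — holds
x = -2: LHS = (-2)³ + (-2) + 2 = -8; -8 = 0 — FAILS  ← closest negative counterexample to 0

Answer: x = -2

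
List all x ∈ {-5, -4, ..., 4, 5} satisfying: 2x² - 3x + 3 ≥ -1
Over all integers in [-5, 5], LHS − RHS is smallest at x = 1, where it equals 3:
x = 1: LHS = 2·1² - 3·1 + 3 = 2; 2 ≥ -1 — holds
At the ends of the range:
x = -5: LHS = 2·(-5)² - 3·(-5) + 3 = 68; 68 ≥ -1 — holds
x = 5: LHS = 2·5² - 3·5 + 3 = 38; 38 ≥ -1 — holds
Hence LHS − RHS is never negative, i.e. LHS ≥ RHS throughout, so the relation holds for every integer in [-5, 5].

Answer: All integers in [-5, 5]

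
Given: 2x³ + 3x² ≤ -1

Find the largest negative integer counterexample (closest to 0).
Testing negative integers from -1 downward:
x = -1: LHS = 2·(-1)³ + 3·(-1)² = 1; 1 ≤ -1 — FAILS  ← closest negative counterexample to 0

Answer: x = -1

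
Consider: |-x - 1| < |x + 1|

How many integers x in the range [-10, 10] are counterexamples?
Counterexamples in [-10, 10]: {-10, -9, -8, -7, -6, -5, -4, -3, -2, -1, 0, 1, 2, 3, 4, 5, 6, 7, 8, 9, 10}.

Counting them gives 21 values.

Answer: 21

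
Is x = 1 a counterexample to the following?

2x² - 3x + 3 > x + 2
Substitute x = 1 into the relation:
x = 1: LHS = 2·1² - 3·1 + 3 = 2, RHS = 1 + 2 = 3; 2 > 3 — FAILS

Since the claim fails at x = 1, this value is a counterexample.

Answer: Yes, x = 1 is a counterexample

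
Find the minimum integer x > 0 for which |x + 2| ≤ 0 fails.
Testing positive integers:
x = 1: LHS = |1 + 2| = |3| = 3; 3 ≤ 0 — FAILS  ← smallest positive counterexample

Answer: x = 1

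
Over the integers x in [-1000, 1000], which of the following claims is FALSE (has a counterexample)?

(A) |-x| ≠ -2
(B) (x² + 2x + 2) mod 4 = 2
(A) An absolute value is never negative, so the left side is ≥ 0 for every x, while the right side is -2. Tightest case in [-1000, 1000] is x = 0:
x = 0: LHS = |-0| = |0| = 0; 0 ≠ -2 — holds
Hence LHS − RHS is never 0, i.e. the two sides are never equal, so the relation holds for every integer in [-1000, 1000].

(B) x = 1: LHS = (1² + 2·1 + 2) mod 4 = 5 mod 4 = 1; 1 = 2 — FAILS

Only (B) has a counterexample.

Answer: B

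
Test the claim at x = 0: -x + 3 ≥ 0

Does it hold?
x = 0: LHS = -0 + 3 = 3; 3 ≥ 0 — holds

The relation is satisfied at x = 0.

Answer: Yes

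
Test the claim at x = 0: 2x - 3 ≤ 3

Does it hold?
x = 0: LHS = 2·0 - 3 = -3; -3 ≤ 3 — holds

The relation is satisfied at x = 0.

Answer: Yes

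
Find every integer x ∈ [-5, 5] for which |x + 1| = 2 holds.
Holds for: {-3, 1}
Fails for: {-5, -4, -2, -1, 0, 2, 3, 4, 5}

Answer: {-3, 1}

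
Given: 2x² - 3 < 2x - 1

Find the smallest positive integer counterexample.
Testing positive integers:
x = 1: LHS = 2·1² - 3 = -1, RHS = 2·1 - 1 = 1; -1 < 1 — holds
x = 2: LHS = 2·2² - 3 = 5, RHS = 2·2 - 1 = 3; 5 < 3 — FAILS  ← smallest positive counterexample

Answer: x = 2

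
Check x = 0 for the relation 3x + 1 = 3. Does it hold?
x = 0: LHS = 3·0 + 1 = 1; 1 = 3 — FAILS

The relation fails at x = 0, so x = 0 is a counterexample.

Answer: No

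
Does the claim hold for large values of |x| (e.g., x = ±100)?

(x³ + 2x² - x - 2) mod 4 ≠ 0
x = 100: LHS = (100³ + 2·100² - 100 - 2) mod 4 = 1019898 mod 4 = 2; 2 ≠ 0 — holds
x = -100: LHS = ((-100)³ + 2·(-100)² - (-100) - 2) mod 4 = (-979902) mod 4 = 2; 2 ≠ 0 — holds

Answer: Yes, holds for both x = 100 and x = -100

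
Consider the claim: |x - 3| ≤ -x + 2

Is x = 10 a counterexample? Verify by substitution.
Substitute x = 10 into the relation:
x = 10: LHS = |10 - 3| = |7| = 7, RHS = -10 + 2 = -8; 7 ≤ -8 — FAILS

Since the claim fails at x = 10, this value is a counterexample.

Answer: Yes, x = 10 is a counterexample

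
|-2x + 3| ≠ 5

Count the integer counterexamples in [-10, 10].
Counterexamples in [-10, 10]: {-1, 4}.

Counting them gives 2 values.

Answer: 2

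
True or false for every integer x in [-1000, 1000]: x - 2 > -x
The claim fails at x = 0:
x = 0: LHS = 0 - 2 = -2, RHS = -0 = 0; -2 > 0 — FAILS

Because a single integer refutes it, the statement is false.

Answer: False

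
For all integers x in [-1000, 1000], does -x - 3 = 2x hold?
The claim fails at x = 0:
x = 0: LHS = -0 - 3 = -3, RHS = 2·0 = 0; -3 = 0 — FAILS

Because a single integer refutes it, the statement is false.

Answer: False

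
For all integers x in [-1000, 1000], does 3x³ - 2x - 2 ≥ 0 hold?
The claim fails at x = 0:
x = 0: LHS = 3·0³ - 2·0 - 2 = -2; -2 ≥ 0 — FAILS

Because a single integer refutes it, the statement is false.

Answer: False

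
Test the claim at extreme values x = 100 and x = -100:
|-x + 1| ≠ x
x = 100: LHS = |-100 + 1| = |-99| = 99; 99 ≠ 100 — holds
x = -100: LHS = |-(-100) + 1| = |101| = 101; 101 ≠ -100 — holds

Answer: Yes, holds for both x = 100 and x = -100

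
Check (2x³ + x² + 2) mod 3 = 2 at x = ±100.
x = 100: LHS = (2·100³ + 100² + 2) mod 3 = 2010002 mod 3 = 2; 2 = 2 — holds
x = -100: LHS = (2·(-100)³ + (-100)² + 2) mod 3 = (-1989998) mod 3 = 1; 1 = 2 — FAILS

Answer: Partially: holds for x = 100, fails for x = -100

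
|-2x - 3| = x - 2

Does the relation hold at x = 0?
x = 0: LHS = |-2·0 - 3| = |-3| = 3, RHS = 0 - 2 = -2; 3 = -2 — FAILS

The relation fails at x = 0, so x = 0 is a counterexample.

Answer: No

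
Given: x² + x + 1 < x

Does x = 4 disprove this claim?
Substitute x = 4 into the relation:
x = 4: LHS = 4² + 4 + 1 = 21; 21 < 4 — FAILS

Since the claim fails at x = 4, this value is a counterexample.

Answer: Yes, x = 4 is a counterexample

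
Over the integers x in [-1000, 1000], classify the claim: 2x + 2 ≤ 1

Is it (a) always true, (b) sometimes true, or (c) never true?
Holds at x = -1: LHS = 2·(-1) + 2 = 0; 0 ≤ 1 — holds
Fails at x = 0: LHS = 2·0 + 2 = 2; 2 ≤ 1 — FAILS
It is satisfied by some integers in the range but not all.

Answer: Sometimes true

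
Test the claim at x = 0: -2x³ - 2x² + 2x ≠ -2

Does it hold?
x = 0: LHS = -2·0³ - 2·0² + 2·0 = 0; 0 ≠ -2 — holds

The relation is satisfied at x = 0.

Answer: Yes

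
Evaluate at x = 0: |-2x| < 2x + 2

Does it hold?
x = 0: LHS = |-2·0| = |0| = 0, RHS = 2·0 + 2 = 2; 0 < 2 — holds

The relation is satisfied at x = 0.

Answer: Yes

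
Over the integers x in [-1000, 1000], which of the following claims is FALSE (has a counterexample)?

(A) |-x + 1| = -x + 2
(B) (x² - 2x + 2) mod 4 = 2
(A) x = 0: LHS = |-0 + 1| = |1| = 1, RHS = -0 + 2 = 2; 1 = 2 — FAILS
(B) x = 1: LHS = (1² - 2·1 + 2) mod 4 = 1 mod 4 = 1; 1 = 2 — FAILS

Answer: Both A and B are false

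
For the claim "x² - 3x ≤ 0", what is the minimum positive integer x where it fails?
Testing positive integers:
x = 1: LHS = 1² - 3·1 = -2; -2 ≤ 0 — holds
x = 2: LHS = 2² - 3·2 = -2; -2 ≤ 0 — holds
x = 3: LHS = 3² - 3·3 = 0; 0 ≤ 0 — holds
x = 4: LHS = 4² - 3·4 = 4; 4 ≤ 0 — FAILS  ← smallest positive counterexample

Answer: x = 4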